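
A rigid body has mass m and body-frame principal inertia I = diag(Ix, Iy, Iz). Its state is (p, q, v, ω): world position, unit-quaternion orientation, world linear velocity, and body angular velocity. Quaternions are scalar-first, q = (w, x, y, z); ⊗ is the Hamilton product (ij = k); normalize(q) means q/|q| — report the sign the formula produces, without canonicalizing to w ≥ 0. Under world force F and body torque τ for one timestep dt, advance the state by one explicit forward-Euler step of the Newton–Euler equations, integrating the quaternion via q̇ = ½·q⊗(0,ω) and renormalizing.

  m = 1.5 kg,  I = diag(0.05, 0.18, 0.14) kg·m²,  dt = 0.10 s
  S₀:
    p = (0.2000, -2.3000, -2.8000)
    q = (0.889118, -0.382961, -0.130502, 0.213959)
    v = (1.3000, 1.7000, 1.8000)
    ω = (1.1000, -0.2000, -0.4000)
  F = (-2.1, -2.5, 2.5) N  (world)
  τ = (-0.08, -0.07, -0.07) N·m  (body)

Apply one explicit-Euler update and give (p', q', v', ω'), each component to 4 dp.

new position p' = (0.3300, -2.1300, -2.6200)
v + (F/m)dt = (1.1600, 1.5333, 1.9667)
precession coupling ω×(Iω) = (-0.0032, 0.0396, -0.0286)
α = I⁻¹(τ − ω×Iω) = (-1.5360, -0.6089, -0.2957)
ω + α·dt = (0.9464, -0.2609, -0.4296)
Hamilton product q⊗(0,ω) = (0.4807403, 1.0730224, -0.0956531, -0.1355028)
updated quaternion q' = (0.9116, -0.3287, -0.1350, 0.2068)

p' = (0.3300, -2.1300, -2.6200)
q' = (0.9116, -0.3287, -0.1350, 0.2068)
v' = (1.1600, 1.5333, 1.9667)
ω' = (0.9464, -0.2609, -0.4296)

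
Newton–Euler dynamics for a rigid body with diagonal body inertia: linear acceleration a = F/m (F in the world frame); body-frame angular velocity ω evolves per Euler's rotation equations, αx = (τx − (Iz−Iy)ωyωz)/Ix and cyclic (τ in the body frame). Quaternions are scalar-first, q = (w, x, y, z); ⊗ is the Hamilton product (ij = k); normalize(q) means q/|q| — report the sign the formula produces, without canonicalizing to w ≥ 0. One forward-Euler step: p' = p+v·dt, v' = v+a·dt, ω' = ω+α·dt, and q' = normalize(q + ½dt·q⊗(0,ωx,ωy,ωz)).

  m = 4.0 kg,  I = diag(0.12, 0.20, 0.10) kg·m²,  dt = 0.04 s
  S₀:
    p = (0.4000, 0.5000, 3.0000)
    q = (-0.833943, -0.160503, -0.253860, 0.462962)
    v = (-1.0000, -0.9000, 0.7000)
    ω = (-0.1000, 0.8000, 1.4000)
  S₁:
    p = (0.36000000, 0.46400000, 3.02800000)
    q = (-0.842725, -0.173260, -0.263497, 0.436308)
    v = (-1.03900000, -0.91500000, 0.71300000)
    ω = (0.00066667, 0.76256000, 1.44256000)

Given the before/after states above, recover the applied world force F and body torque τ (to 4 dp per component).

ω₁ − ω₀ = (0.10066667, -0.03744000, 0.04256000)
I·α + gyro = (0.1900, -0.1900, 0.1000)
velocity change Δv = (-0.03900000, -0.01500000, 0.01300000)
m·(v₁−v₀)/dt = (-3.9000, -1.5000, 1.3000)

F = (-3.9000, -1.5000, 1.3000)
τ = (0.1900, -0.1900, 0.1000)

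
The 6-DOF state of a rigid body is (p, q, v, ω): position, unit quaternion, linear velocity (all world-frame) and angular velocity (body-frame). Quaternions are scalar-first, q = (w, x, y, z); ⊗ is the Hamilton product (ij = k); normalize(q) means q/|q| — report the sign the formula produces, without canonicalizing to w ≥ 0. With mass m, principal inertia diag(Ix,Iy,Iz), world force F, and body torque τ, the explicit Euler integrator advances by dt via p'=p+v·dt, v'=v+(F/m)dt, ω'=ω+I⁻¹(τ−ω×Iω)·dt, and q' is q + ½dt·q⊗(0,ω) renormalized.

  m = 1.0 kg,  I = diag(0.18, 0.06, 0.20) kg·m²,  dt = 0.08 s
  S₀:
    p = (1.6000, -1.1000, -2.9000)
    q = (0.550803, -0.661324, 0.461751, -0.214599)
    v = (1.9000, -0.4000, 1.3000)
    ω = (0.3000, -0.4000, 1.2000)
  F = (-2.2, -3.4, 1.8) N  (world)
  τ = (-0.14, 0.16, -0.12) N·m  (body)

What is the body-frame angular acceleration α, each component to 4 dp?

α = (-0.4044, 2.7867, -0.6720)

gyro term ω×Iω = (-0.0672, -0.0072, 0.0144)
angular accel α = (-0.4044, 2.7867, -0.6720)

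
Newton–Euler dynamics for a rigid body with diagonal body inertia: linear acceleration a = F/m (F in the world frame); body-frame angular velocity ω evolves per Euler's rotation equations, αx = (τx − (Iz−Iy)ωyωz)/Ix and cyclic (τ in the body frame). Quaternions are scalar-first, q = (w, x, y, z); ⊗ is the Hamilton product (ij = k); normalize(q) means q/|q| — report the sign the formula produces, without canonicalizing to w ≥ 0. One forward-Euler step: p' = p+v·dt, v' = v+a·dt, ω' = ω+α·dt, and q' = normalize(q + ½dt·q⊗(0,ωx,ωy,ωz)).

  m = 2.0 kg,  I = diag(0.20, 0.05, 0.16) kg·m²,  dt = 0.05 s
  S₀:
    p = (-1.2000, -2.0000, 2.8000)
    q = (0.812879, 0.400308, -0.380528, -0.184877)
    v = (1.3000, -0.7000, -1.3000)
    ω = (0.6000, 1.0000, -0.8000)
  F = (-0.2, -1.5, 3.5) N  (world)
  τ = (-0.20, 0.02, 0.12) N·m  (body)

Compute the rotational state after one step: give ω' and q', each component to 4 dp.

precession coupling ω×(Iω) = (-0.0880, -0.0192, -0.0900)
α = I⁻¹(τ − ω×Iω) = (-0.5600, 0.7840, 1.3125)
ω' = ω + α·dt = (0.5720, 1.0392, -0.7344)
2q̇ = q⊗(0,ω) = (-0.0075584, 0.9770268, 1.0221992, -0.0216784)
updated quaternion q' = (0.8122, 0.4245, -0.3548, -0.1853)

ω' = (0.5720, 1.0392, -0.7344)
q' = (0.8122, 0.4245, -0.3548, -0.1853)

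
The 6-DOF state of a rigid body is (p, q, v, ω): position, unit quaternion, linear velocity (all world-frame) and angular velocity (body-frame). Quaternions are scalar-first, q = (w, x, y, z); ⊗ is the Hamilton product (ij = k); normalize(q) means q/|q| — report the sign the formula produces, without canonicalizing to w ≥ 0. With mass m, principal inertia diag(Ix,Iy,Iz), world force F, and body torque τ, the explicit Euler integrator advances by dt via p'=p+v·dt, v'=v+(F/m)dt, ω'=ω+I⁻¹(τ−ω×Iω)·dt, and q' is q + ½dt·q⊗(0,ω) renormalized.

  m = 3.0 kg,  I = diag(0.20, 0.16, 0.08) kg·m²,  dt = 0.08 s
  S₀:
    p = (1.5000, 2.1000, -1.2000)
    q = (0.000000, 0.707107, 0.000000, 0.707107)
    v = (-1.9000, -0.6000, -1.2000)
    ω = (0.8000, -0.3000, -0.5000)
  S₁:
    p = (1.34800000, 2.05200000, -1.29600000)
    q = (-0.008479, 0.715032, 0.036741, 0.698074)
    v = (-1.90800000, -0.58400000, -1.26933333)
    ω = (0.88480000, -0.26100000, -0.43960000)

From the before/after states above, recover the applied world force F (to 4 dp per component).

v₁ − v₀ = (-0.00800000, 0.01600000, -0.06933333)
m·(v₁−v₀)/dt = (-0.3000, 0.6000, -2.6000)

F = (-0.3000, 0.6000, -2.6000)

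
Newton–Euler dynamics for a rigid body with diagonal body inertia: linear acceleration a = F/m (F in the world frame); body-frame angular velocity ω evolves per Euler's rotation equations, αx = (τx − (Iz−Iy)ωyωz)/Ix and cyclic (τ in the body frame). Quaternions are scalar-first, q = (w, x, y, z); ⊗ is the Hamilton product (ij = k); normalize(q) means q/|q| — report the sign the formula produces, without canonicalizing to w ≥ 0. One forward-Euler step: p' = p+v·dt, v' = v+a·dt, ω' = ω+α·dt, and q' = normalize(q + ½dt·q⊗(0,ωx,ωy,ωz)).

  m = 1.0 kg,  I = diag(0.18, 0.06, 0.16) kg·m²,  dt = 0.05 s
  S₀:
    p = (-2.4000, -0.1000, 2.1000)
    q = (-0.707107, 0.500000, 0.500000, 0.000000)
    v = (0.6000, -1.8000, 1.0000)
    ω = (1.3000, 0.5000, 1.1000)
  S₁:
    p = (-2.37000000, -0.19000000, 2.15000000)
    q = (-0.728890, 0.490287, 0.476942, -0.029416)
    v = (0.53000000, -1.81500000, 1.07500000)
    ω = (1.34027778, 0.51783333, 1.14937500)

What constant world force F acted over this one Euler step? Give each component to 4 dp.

velocity change Δv = (-0.07000000, -0.01500000, 0.07500000)
F = m·Δv/dt = (-1.4000, -0.3000, 1.5000)

F = (-1.4000, -0.3000, 1.5000)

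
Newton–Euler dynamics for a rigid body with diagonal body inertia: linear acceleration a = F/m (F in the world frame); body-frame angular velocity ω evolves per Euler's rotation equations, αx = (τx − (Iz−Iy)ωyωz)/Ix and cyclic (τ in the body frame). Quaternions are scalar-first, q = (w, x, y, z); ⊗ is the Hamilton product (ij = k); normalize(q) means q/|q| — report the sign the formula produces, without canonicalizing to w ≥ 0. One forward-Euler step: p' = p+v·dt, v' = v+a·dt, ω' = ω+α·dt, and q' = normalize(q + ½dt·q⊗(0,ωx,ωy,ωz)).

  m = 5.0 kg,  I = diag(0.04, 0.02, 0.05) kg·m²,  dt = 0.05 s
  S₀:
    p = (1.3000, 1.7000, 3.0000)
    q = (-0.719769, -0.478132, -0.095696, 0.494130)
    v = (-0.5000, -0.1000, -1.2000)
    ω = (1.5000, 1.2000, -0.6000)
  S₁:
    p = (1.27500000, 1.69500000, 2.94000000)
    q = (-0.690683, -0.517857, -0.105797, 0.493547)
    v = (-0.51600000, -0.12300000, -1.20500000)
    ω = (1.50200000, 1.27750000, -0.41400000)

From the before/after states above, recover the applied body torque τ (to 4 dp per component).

rate change Δω = (0.00200000, 0.07750000, 0.18600000)
applied torque τ = (-0.0200, 0.0400, 0.1500)

τ = (-0.0200, 0.0400, 0.1500)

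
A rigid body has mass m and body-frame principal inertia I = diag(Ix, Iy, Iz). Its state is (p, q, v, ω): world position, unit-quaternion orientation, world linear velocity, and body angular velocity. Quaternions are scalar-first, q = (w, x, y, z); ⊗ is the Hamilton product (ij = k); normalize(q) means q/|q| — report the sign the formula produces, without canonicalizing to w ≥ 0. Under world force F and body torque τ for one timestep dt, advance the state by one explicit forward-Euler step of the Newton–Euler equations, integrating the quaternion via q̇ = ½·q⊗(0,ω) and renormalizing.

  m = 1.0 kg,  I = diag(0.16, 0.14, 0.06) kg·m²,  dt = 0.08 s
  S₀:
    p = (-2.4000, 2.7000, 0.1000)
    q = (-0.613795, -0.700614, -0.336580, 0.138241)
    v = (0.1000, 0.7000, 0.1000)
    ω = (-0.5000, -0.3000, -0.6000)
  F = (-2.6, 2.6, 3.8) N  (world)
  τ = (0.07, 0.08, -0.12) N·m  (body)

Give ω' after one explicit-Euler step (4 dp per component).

ω' = (-0.4578, -0.2714, -0.7560)

α = I⁻¹(τ − ω×Iω) = (0.5275, 0.3571, -1.9500)
new body rate ω' = (-0.4578, -0.2714, -0.7560)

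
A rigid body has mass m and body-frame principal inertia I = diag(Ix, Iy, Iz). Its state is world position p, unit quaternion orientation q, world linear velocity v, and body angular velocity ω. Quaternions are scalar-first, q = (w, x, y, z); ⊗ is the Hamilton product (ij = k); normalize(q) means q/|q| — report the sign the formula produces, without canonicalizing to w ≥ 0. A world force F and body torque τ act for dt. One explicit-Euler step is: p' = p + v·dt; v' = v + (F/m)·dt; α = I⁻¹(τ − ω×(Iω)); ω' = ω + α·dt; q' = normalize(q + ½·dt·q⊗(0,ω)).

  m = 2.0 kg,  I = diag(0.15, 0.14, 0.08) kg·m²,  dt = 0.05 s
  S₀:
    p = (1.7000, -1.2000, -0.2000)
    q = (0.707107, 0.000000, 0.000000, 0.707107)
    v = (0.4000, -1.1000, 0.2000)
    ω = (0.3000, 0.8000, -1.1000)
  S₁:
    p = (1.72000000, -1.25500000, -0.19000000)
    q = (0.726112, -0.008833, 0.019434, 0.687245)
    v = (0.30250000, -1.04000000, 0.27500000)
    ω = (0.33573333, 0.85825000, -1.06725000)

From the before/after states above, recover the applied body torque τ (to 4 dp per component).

rate change Δω = (0.03573333, 0.05825000, 0.03275000)
ω₀×(Iω₀) = (0.0528, -0.0231, -0.0024)
I·α + gyro = (0.1600, 0.1400, 0.0500)

τ = (0.1600, 0.1400, 0.0500)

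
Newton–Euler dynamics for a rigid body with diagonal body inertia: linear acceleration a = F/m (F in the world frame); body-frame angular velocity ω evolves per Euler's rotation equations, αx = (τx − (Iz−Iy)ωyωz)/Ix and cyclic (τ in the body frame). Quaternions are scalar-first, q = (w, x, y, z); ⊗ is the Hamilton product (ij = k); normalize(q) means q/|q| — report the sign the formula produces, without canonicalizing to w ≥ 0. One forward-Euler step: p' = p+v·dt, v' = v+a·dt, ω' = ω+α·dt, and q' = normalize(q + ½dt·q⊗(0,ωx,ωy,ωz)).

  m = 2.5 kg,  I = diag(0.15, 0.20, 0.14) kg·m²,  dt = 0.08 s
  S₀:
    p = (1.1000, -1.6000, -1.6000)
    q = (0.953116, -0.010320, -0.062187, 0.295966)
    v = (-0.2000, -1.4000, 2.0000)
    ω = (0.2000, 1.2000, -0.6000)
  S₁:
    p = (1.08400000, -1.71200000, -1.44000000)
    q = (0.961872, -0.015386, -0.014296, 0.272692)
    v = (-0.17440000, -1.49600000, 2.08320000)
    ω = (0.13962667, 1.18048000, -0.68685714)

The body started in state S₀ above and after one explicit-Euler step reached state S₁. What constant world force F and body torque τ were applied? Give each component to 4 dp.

F = (0.8000, -3.0000, 2.6000)
τ = (-0.0700, -0.0500, -0.1400)

Δω = ω₁−ω₀ = (-0.06037333, -0.01952000, -0.08685714)
τ = I·(Δω/dt) + ω₀×(Iω₀) = (-0.0700, -0.0500, -0.1400)
v₁ − v₀ = (0.02560000, -0.09600000, 0.08320000)
F = m·Δv/dt = (0.8000, -3.0000, 2.6000)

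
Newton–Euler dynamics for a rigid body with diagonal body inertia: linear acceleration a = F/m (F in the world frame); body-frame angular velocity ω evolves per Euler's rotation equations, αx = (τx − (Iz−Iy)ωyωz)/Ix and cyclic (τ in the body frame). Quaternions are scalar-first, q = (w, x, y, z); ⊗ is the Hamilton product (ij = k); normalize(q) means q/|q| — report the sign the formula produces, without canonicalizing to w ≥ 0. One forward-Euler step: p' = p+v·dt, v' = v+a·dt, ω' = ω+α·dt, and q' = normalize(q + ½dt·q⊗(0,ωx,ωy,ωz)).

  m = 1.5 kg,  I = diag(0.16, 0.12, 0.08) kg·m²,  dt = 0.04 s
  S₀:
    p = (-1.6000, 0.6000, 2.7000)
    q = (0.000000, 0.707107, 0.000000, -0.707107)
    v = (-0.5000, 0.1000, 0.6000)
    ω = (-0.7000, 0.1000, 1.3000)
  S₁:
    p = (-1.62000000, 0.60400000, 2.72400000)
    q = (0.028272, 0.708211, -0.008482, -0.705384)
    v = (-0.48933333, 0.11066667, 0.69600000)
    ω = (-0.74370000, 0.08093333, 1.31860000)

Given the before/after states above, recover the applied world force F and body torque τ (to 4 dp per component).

F = (0.4000, 0.4000, 3.6000)
τ = (-0.1800, -0.1300, 0.0400)

rate change Δω = (-0.04370000, -0.01906667, 0.01860000)
ω₀×(Iω₀) = (-0.0052, -0.0728, 0.0028)
I·α + gyro = (-0.1800, -0.1300, 0.0400)
v₁ − v₀ = (0.01066667, 0.01066667, 0.09600000)
F = m·Δv/dt = (0.4000, 0.4000, 3.6000)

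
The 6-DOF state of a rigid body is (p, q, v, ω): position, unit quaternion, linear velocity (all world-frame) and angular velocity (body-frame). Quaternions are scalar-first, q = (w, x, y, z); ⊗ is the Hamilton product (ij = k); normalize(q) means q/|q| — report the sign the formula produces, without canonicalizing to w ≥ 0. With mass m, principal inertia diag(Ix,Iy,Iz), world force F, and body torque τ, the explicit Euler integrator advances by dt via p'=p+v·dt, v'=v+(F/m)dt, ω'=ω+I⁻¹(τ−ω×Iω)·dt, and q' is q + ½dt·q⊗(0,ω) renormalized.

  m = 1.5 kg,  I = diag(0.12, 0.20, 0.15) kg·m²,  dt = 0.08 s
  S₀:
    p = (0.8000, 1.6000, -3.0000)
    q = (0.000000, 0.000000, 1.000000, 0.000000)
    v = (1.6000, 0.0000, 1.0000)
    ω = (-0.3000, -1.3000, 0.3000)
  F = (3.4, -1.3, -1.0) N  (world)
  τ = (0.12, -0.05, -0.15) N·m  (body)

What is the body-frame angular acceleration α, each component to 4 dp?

ω×(Iω) gyroscopic = (0.0195, 0.0027, 0.0312)
α = I⁻¹(τ − ω×Iω) = (0.8375, -0.2635, -1.2080)

α = (0.8375, -0.2635, -1.2080)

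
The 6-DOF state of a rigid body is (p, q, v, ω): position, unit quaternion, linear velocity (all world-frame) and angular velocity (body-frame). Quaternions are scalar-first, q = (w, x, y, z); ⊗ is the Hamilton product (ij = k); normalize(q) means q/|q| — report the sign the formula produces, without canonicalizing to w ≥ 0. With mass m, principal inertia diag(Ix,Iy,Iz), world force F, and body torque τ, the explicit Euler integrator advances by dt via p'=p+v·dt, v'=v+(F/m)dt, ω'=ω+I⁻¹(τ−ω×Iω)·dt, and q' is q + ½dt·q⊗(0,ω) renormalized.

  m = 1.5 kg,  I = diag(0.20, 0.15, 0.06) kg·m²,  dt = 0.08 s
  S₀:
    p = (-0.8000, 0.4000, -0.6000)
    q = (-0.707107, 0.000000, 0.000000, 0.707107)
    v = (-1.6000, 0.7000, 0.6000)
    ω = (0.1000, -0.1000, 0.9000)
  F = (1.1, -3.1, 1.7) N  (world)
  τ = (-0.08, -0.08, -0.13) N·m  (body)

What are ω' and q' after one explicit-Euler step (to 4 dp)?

precession coupling ω×(Iω) = (0.0081, 0.0126, 0.0005)
α = I⁻¹(τ − ω×Iω) = (-0.4405, -0.6173, -2.1750)
ω + α·dt = (0.0648, -0.1494, 0.7260)
2q̇ = q⊗(0,ω) = (-0.6363963, 0.0000000, 0.1414214, -0.6363963)
q' = normalize(q + ½dt·q⊗(0,ω)) = (-0.7321, 0.0000, 0.0057, 0.6812)

ω' = (0.0648, -0.1494, 0.7260)
q' = (-0.7321, 0.0000, 0.0057, 0.6812)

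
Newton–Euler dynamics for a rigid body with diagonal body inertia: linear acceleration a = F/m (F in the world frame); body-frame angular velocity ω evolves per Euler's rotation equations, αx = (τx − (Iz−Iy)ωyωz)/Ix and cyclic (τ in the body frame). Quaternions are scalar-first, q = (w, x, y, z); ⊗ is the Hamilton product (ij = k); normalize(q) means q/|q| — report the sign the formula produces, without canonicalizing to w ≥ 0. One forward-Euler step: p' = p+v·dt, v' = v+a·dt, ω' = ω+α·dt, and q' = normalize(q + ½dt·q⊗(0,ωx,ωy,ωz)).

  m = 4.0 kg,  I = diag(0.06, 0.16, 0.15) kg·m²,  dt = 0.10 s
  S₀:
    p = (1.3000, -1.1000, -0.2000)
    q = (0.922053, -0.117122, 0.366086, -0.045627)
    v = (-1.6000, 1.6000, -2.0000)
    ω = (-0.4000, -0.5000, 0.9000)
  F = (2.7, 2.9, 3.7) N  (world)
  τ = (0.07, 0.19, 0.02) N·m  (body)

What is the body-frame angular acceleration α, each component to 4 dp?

gyro term ω×Iω = (0.0045, 0.0324, 0.0200)
α = I⁻¹(τ − ω×Iω) = (1.0917, 0.9850, 0.0000)

α = (1.0917, 0.9850, 0.0000)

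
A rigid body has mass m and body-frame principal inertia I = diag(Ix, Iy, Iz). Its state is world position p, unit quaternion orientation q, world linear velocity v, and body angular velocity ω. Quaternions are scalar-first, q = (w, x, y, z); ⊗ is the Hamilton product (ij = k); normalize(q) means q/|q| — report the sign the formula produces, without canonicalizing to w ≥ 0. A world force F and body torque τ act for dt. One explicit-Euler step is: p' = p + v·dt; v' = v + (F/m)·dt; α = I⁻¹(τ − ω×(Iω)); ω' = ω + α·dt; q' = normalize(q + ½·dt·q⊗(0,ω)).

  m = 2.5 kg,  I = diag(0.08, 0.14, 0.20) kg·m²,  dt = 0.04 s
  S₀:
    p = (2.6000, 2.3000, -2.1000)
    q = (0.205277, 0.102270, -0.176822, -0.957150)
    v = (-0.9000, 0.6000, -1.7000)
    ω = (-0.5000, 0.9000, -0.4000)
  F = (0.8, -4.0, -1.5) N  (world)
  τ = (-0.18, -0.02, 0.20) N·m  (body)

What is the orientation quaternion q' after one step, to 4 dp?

q' = (0.2018, 0.1188, -0.1627, -0.9585)

Hamilton product q⊗(0,ω) = (-0.1725852, 0.8295253, 0.7042323, -0.0784788)
q' = normalize(q + ½dt·q⊗(0,ω)) = (0.2018, 0.1188, -0.1627, -0.9585)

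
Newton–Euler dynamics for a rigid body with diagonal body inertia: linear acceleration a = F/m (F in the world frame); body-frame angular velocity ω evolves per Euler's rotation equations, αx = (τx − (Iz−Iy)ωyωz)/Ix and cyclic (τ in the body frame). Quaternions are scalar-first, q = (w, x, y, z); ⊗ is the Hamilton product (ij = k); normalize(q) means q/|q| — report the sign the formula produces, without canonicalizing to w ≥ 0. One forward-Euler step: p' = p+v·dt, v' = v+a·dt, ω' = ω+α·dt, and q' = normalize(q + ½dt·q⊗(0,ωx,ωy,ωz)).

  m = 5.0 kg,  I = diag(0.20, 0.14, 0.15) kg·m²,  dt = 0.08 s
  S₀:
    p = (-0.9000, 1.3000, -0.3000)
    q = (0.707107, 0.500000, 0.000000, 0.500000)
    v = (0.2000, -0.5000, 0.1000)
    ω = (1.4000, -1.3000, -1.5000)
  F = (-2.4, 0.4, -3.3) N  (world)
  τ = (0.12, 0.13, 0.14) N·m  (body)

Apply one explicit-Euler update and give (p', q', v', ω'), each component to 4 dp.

p' = (-0.8840, 1.2600, -0.2920)
q' = (0.7058, 0.5629, 0.0211, 0.4296)
v' = (0.1616, -0.4936, 0.0472)
ω' = (1.4402, -1.1657, -1.4836)

α = I⁻¹(τ − ω×Iω) = (0.5025, 1.6786, 0.2053)
new body rate ω' = (1.4402, -1.1657, -1.4836)
2q̇ = q⊗(0,ω) = (0.0500000, 1.6399498, 0.5307609, -1.7106605)
updated quaternion q' = (0.7058, 0.5629, 0.0211, 0.4296)
p' = p + v·dt = (-0.8840, 1.2600, -0.2920)
new velocity v' = (0.1616, -0.4936, 0.0472)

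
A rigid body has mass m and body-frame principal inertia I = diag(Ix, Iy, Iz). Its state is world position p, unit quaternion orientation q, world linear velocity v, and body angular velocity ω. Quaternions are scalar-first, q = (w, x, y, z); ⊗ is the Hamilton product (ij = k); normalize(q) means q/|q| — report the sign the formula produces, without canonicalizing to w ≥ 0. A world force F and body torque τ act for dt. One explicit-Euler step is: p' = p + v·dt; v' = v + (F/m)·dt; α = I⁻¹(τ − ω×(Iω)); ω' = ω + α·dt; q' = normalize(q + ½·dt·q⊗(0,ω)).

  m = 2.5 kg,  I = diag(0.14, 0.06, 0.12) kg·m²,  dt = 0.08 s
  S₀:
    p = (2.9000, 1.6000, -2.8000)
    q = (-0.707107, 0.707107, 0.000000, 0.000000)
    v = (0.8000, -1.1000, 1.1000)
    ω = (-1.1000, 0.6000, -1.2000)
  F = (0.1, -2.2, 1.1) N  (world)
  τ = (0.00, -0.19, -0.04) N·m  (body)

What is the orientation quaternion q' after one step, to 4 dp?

Hamilton product q⊗(0,ω) = (0.7778177, 0.7778177, 0.4242642, 1.2727926)
q + ½dt·q⊗(0,ω), renormalized = (-0.6744, 0.7364, 0.0169, 0.0508)

q' = (-0.6744, 0.7364, 0.0169, 0.0508)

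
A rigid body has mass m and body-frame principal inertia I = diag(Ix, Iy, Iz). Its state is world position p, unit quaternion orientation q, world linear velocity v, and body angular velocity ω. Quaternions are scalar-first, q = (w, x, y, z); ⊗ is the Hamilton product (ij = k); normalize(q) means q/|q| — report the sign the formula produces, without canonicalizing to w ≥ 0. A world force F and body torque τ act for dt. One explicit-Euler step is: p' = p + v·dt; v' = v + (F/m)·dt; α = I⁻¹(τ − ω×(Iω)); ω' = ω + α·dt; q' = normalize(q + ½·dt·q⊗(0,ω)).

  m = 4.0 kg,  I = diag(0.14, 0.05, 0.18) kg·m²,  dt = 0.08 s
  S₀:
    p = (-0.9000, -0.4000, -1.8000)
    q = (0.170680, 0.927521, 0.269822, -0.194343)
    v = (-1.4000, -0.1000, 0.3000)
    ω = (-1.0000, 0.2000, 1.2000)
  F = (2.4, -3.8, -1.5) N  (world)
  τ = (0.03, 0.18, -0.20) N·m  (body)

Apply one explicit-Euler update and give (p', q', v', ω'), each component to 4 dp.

a = F/m = (0.6000, -0.9500, -0.3750)
new position p' = (-1.0120, -0.4080, -1.7760)
new velocity v' = (-1.3520, -0.1760, 0.2700)
precession coupling ω×(Iω) = (0.0312, 0.0480, 0.0180)
(τ − ω×Iω)/I = (-0.0086, 2.6400, -1.2111)
new body rate ω' = (-1.0007, 0.4112, 1.1031)
2q̇ = q⊗(0,ω) = (1.1067682, 0.1919750, -0.8845462, 0.6601422)
q' = normalize(q + ½dt·q⊗(0,ω)) = (0.2145, 0.9334, 0.2340, -0.1676)

p' = (-1.0120, -0.4080, -1.7760)
q' = (0.2145, 0.9334, 0.2340, -0.1676)
v' = (-1.3520, -0.1760, 0.2700)
ω' = (-1.0007, 0.4112, 1.1031)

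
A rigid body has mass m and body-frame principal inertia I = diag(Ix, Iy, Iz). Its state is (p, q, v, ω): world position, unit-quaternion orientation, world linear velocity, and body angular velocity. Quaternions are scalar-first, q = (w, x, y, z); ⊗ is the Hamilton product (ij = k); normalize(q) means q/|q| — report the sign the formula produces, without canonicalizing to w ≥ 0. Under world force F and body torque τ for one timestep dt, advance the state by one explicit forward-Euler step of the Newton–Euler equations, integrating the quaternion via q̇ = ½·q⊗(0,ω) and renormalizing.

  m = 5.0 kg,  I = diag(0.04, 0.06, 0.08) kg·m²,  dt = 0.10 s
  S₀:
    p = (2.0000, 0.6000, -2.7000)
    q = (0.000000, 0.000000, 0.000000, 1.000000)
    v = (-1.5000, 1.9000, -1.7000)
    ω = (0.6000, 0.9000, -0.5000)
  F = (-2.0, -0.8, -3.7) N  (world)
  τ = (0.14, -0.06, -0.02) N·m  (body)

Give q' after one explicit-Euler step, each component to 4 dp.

q' = (0.0250, -0.0449, 0.0299, 0.9982)

q⊗(0,ω) = (0.5000000, -0.9000000, 0.6000000, 0.0000000)
q + ½dt·q⊗(0,ω), renormalized = (0.0250, -0.0449, 0.0299, 0.9982)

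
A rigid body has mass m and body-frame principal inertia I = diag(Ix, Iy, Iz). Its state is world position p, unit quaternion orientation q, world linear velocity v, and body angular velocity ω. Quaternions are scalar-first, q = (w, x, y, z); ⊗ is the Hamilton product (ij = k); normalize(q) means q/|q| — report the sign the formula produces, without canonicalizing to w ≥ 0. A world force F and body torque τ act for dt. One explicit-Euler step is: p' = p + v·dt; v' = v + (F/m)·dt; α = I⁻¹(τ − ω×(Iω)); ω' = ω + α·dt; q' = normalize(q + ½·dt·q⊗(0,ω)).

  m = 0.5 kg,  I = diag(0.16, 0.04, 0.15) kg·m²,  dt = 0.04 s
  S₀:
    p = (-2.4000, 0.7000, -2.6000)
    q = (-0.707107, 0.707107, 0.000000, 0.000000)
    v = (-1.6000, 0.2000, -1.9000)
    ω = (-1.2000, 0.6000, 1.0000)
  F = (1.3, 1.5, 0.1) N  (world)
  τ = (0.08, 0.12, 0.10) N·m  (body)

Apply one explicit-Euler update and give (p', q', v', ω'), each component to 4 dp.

p' = (-2.4640, 0.7080, -2.6760)
q' = (-0.6898, 0.7237, -0.0226, -0.0057)
v' = (-1.4960, 0.3200, -1.8920)
ω' = (-1.1965, 0.7320, 1.0036)

ω×(Iω) gyroscopic = (0.0660, -0.0120, 0.0864)
(τ − ω×Iω)/I = (0.0875, 3.3000, 0.0907)
ω + α·dt = (-1.1965, 0.7320, 1.0036)
q⊗(0,ω) = (0.8485284, 0.8485284, -1.1313712, -0.2828428)
updated quaternion q' = (-0.6898, 0.7237, -0.0226, -0.0057)
a = (2.6000, 3.0000, 0.2000)
new position p' = (-2.4640, 0.7080, -2.6760)
v + (F/m)dt = (-1.4960, 0.3200, -1.8920)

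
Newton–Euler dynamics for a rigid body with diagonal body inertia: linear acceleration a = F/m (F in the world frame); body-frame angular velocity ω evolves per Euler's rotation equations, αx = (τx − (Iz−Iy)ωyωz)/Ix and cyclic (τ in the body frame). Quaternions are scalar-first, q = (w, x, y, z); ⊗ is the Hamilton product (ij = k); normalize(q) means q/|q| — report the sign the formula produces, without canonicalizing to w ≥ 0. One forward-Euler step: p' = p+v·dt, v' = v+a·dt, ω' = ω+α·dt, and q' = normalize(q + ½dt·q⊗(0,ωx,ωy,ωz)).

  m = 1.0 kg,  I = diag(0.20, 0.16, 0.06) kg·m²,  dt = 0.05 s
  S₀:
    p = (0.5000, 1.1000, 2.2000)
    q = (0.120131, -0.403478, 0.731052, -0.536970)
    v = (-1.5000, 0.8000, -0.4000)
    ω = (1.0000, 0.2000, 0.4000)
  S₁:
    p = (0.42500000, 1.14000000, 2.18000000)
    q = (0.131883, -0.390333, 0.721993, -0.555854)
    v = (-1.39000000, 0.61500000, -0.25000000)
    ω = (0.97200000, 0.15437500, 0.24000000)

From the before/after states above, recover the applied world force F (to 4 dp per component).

Δv = v₁−v₀ = (0.11000000, -0.18500000, 0.15000000)
m·(v₁−v₀)/dt = (2.2000, -3.7000, 3.0000)

F = (2.2000, -3.7000, 3.0000)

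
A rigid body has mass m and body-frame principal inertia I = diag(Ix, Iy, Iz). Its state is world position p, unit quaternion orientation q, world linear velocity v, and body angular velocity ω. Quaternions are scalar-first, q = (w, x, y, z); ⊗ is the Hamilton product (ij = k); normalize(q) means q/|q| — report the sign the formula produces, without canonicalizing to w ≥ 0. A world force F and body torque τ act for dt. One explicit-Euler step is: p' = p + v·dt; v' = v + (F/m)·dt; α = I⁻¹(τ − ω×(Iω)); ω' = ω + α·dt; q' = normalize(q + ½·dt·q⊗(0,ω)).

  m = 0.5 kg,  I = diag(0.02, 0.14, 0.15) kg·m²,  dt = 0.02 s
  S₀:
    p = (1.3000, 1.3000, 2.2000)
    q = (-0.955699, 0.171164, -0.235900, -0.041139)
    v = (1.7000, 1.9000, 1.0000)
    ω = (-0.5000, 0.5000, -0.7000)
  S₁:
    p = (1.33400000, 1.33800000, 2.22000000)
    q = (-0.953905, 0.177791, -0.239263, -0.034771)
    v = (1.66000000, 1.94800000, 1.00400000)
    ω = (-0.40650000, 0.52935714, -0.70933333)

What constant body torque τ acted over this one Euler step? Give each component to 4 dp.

ω₁ − ω₀ = (0.09350000, 0.02935714, -0.00933333)
precession coupling = (-0.0035, -0.0455, -0.0300)
τ = I·(Δω/dt) + ω₀×(Iω₀) = (0.0900, 0.1600, -0.1000)

τ = (0.0900, 0.1600, -0.1000)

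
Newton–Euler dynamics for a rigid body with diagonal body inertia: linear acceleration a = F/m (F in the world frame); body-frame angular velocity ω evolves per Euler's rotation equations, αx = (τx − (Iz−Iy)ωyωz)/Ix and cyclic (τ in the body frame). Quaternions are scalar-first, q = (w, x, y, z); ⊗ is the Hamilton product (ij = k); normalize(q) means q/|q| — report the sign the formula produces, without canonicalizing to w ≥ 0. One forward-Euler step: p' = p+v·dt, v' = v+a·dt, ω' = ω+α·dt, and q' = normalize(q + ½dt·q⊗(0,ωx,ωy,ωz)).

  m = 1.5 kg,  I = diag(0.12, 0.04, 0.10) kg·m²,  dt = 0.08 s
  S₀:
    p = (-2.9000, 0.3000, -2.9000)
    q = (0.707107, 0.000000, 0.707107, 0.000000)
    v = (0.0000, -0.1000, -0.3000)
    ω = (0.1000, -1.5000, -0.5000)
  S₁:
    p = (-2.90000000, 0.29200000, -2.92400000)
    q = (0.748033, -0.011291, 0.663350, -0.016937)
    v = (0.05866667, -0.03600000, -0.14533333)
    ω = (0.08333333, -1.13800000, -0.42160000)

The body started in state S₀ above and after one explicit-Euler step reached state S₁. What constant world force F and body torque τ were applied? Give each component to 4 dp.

v₁ − v₀ = (0.05866667, 0.06400000, 0.15466667)
m·(v₁−v₀)/dt = (1.1000, 1.2000, 2.9000)
rate change Δω = (-0.01666667, 0.36200000, 0.07840000)
ω₀×(Iω₀) = (0.0450, -0.0010, 0.0120)
I·α + gyro = (0.0200, 0.1800, 0.1100)

F = (1.1000, 1.2000, 2.9000)
τ = (0.0200, 0.1800, 0.1100)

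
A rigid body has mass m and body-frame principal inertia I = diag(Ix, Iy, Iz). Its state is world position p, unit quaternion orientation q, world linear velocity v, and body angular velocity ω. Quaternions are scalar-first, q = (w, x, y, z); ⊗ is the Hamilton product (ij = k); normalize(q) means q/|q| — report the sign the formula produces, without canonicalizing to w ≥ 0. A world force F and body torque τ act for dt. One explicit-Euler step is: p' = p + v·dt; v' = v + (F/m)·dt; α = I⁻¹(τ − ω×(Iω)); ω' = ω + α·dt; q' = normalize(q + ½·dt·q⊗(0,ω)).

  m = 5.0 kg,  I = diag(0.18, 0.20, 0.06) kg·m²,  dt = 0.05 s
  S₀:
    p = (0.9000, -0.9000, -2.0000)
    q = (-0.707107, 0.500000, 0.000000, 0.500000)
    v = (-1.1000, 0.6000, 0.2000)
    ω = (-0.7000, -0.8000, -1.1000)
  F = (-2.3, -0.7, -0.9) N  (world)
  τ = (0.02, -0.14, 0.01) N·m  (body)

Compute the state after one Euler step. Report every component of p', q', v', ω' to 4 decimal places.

p' = (0.8450, -0.8700, -1.9900)
q' = (-0.6841, 0.5220, 0.0191, 0.5091)
v' = (-1.1230, 0.5930, 0.1910)
ω' = (-0.6602, -0.8581, -1.1010)

a = (-0.4600, -0.1400, -0.1800)
p' = p + v·dt = (0.8450, -0.8700, -1.9900)
v + (F/m)dt = (-1.1230, 0.5930, 0.1910)
(τ − ω×Iω)/I = (0.7956, -1.1620, -0.0200)
new body rate ω' = (-0.6602, -0.8581, -1.1010)
q⊗(0,ω) = (0.9000000, 0.8949749, 0.7656856, 0.3778177)
q + ½dt·q⊗(0,ω), renormalized = (-0.6841, 0.5220, 0.0191, 0.5091)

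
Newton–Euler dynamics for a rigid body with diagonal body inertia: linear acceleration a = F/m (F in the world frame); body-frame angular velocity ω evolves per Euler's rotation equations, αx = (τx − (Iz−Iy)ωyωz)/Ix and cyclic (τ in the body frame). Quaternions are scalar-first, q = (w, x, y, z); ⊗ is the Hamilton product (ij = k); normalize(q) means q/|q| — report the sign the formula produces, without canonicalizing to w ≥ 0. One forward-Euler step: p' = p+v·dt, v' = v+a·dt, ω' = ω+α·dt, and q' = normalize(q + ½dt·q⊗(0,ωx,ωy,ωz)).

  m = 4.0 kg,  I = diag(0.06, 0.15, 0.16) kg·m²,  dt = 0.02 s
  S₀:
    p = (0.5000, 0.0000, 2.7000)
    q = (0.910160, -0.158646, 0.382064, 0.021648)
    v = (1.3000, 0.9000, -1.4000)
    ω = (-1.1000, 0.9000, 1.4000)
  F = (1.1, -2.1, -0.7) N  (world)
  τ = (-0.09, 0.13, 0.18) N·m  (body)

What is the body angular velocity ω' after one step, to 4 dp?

gyro term ω×Iω = (0.0126, 0.1540, -0.0891)
angular accel α = (-1.7100, -0.1600, 1.6819)
ω + α·dt = (-1.1342, 0.8968, 1.4336)

ω' = (-1.1342, 0.8968, 1.4336)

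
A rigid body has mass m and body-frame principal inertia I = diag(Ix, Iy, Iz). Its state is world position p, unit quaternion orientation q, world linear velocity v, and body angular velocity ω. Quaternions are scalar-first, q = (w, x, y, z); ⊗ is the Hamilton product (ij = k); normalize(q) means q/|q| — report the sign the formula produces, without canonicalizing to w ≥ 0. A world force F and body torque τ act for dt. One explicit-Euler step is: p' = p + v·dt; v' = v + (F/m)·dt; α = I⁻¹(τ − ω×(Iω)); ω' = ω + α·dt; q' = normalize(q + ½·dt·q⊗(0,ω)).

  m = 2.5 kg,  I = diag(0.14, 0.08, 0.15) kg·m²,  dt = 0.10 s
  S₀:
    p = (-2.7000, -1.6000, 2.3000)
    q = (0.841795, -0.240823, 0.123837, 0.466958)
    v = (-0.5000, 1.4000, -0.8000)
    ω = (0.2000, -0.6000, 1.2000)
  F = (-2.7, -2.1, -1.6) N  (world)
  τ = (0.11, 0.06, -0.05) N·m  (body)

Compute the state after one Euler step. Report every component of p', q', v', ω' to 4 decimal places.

ω×(Iω) gyroscopic = (-0.0504, -0.0024, 0.0072)
(τ − ω×Iω)/I = (1.1457, 0.7800, -0.3813)
ω + α·dt = (0.3146, -0.5220, 1.1619)
2q̇ = q⊗(0,ω) = (-0.4378828, 0.5971382, -0.1226978, 1.1298804)
q + ½dt·q⊗(0,ω), renormalized = (0.8180, -0.2105, 0.1174, 0.5223)
a = (-1.0800, -0.8400, -0.6400)
new position p' = (-2.7500, -1.4600, 2.2200)
v' = v + a·dt = (-0.6080, 1.3160, -0.8640)

p' = (-2.7500, -1.4600, 2.2200)
q' = (0.8180, -0.2105, 0.1174, 0.5223)
v' = (-0.6080, 1.3160, -0.8640)
ω' = (0.3146, -0.5220, 1.1619)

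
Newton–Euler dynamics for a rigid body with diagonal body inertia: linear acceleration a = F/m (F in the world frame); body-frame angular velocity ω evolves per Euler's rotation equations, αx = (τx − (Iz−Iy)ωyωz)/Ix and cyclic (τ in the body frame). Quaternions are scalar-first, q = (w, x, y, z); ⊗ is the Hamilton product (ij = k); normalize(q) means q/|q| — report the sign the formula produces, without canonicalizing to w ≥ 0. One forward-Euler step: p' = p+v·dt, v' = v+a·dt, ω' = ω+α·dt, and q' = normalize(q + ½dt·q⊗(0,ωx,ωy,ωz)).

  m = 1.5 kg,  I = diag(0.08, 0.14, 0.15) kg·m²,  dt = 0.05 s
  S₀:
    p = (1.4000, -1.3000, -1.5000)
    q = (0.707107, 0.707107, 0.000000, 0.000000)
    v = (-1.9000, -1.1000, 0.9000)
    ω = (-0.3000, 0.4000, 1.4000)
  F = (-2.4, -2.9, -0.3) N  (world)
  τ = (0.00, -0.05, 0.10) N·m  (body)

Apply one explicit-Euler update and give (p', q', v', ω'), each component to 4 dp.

p + v·dt = (1.3050, -1.3550, -1.4550)
new velocity v' = (-1.9800, -1.1967, 0.8900)
gyro term ω×Iω = (0.0056, 0.0294, -0.0072)
angular accel α = (-0.0700, -0.5671, 0.7147)
new body rate ω' = (-0.3035, 0.3716, 1.4357)
q⊗(0,ω) = (0.2121321, -0.2121321, -0.7071070, 1.2727926)
updated quaternion q' = (0.7119, 0.7013, -0.0177, 0.0318)

p' = (1.3050, -1.3550, -1.4550)
q' = (0.7119, 0.7013, -0.0177, 0.0318)
v' = (-1.9800, -1.1967, 0.8900)
ω' = (-0.3035, 0.3716, 1.4357)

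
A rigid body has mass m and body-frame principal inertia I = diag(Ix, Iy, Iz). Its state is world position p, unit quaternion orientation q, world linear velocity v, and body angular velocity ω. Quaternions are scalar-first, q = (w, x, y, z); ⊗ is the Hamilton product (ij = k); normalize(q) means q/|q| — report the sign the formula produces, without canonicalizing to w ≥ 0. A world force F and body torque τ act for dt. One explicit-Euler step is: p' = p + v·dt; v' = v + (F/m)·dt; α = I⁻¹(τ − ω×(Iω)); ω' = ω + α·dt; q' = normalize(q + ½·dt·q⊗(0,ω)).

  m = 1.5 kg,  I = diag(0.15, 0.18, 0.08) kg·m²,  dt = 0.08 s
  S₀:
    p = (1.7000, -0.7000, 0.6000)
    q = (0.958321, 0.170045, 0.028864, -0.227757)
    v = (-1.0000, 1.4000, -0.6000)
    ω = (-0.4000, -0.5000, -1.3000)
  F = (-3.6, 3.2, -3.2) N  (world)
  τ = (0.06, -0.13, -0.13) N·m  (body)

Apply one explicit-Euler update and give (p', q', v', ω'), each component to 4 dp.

p' = (1.6200, -0.5880, 0.5520)
q' = (0.9482, 0.1484, 0.0221, -0.2801)
v' = (-1.1920, 1.5707, -0.7707)
ω' = (-0.3333, -0.5740, -1.4360)

a = (-2.4000, 2.1333, -2.1333)
p' = p + v·dt = (1.6200, -0.5880, 0.5520)
v + (F/m)dt = (-1.1920, 1.5707, -0.7707)
gyro term ω×Iω = (-0.0650, 0.0364, 0.0060)
angular accel α = (0.8333, -0.9244, -1.7000)
ω + α·dt = (-0.3333, -0.5740, -1.4360)
2q̇ = q⊗(0,ω) = (-0.2136341, -0.5347301, -0.1669992, -1.3192942)
q + ½dt·q⊗(0,ω), renormalized = (0.9482, 0.1484, 0.0221, -0.2801)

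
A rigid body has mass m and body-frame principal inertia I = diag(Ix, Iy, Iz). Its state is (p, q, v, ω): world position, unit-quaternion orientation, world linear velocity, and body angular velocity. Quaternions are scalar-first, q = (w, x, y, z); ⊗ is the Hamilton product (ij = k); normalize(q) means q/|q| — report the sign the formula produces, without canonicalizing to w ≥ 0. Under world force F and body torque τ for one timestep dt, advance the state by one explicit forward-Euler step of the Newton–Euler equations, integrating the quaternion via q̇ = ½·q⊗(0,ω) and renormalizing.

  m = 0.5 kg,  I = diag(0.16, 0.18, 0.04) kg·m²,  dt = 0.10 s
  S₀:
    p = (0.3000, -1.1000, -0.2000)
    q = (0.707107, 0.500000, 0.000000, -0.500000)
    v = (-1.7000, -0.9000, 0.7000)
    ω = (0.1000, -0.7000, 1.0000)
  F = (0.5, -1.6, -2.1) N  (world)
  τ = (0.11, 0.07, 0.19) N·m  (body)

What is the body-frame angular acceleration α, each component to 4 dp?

ω×(Iω) gyroscopic = (0.0980, 0.0120, -0.0014)
angular accel α = (0.0750, 0.3222, 4.7850)

α = (0.0750, 0.3222, 4.7850)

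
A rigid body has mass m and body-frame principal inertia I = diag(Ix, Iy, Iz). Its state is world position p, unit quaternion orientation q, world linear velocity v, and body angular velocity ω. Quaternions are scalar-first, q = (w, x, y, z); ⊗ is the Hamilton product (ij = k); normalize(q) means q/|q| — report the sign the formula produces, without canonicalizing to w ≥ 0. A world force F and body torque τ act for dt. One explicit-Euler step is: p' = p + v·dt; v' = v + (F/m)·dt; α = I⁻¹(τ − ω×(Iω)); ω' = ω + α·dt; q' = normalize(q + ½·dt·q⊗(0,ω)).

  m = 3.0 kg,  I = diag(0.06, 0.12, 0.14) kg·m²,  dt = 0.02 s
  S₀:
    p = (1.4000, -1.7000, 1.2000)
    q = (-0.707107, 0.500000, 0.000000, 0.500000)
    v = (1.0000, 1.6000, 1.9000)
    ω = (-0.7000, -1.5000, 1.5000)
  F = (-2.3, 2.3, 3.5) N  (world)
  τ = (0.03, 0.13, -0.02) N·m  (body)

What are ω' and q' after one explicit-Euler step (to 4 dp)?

ω' = (-0.6750, -1.4923, 1.4881)
q' = (-0.7109, 0.5123, -0.0004, 0.4818)

ω×(Iω) gyroscopic = (-0.0450, 0.0840, 0.0630)
angular accel α = (1.2500, 0.3833, -0.5929)
ω' = ω + α·dt = (-0.6750, -1.4923, 1.4881)
q⊗(0,ω) = (-0.4000000, 1.2449749, -0.0393395, -1.8106605)
updated quaternion q' = (-0.7109, 0.5123, -0.0004, 0.4818)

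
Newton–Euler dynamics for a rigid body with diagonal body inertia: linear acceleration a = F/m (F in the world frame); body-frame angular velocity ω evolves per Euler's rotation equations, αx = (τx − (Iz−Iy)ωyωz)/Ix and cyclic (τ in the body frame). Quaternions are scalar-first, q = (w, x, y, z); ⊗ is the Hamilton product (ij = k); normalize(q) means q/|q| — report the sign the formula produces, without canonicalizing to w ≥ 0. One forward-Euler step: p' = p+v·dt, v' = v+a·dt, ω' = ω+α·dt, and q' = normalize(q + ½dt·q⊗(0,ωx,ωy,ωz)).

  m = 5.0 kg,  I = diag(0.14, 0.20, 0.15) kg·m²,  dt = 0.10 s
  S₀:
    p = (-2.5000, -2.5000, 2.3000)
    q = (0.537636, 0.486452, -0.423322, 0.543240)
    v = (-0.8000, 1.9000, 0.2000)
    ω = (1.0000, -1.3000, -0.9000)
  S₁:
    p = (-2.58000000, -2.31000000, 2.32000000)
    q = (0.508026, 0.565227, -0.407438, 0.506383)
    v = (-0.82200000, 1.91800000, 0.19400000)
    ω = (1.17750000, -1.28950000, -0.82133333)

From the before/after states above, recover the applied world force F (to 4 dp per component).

F = (-1.1000, 0.9000, -0.3000)

v₁ − v₀ = (-0.02200000, 0.01800000, -0.00600000)
applied force F = (-1.1000, 0.9000, -0.3000)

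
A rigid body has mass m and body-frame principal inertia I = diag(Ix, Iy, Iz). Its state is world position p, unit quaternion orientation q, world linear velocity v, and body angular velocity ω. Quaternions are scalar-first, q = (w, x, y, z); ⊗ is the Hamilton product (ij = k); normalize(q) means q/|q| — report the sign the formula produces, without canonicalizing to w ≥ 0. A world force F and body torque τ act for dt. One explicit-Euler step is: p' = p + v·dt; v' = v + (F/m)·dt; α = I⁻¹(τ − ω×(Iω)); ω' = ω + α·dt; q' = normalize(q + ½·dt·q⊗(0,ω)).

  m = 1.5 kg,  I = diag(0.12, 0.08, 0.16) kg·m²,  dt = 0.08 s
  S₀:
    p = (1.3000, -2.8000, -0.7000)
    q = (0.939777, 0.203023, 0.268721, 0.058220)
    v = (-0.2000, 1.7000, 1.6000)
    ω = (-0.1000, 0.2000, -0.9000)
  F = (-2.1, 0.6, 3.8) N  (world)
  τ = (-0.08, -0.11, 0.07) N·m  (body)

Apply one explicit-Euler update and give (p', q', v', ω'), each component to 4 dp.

a = (-1.4000, 0.4000, 2.5333)
new position p' = (1.2840, -2.6640, -0.5720)
v' = v + a·dt = (-0.3120, 1.7320, 1.8027)
gyro term ω×Iω = (-0.0144, -0.0036, 0.0008)
(τ − ω×Iω)/I = (-0.5467, -1.3300, 0.4325)
new body rate ω' = (-0.1437, 0.0936, -0.8654)
q⊗(0,ω) = (0.0189561, -0.3474706, 0.3648541, -0.7783226)
q + ½dt·q⊗(0,ω), renormalized = (0.9399, 0.1890, 0.2831, 0.0271)

p' = (1.2840, -2.6640, -0.5720)
q' = (0.9399, 0.1890, 0.2831, 0.0271)
v' = (-0.3120, 1.7320, 1.8027)
ω' = (-0.1437, 0.0936, -0.8654)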